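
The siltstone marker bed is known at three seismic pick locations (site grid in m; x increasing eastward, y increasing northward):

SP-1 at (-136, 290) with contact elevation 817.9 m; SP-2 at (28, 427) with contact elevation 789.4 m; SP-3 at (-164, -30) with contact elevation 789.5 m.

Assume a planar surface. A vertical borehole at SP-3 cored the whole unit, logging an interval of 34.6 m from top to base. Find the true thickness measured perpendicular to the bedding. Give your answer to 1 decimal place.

33.2 m

Two edge vectors: SP-1→SP-2 = (164, 137, -28.5), SP-1→SP-3 = (-28, -320, -28.4).
Normal n = (SP-1→SP-2) × (SP-1→SP-3) = (-13010.8, 5455.6, -48644).
So ∂z/∂x = −n_x/n_z = −0.26747 and ∂z/∂y = −n_y/n_z = 0.11215.
|∇z| = √(a²+b²) = 0.29003, so dip δ = arctan(0.29003) = 16.17°.
True thickness = vertical thickness × cos δ = 34.6 × cos 16.17° = 33.2 m.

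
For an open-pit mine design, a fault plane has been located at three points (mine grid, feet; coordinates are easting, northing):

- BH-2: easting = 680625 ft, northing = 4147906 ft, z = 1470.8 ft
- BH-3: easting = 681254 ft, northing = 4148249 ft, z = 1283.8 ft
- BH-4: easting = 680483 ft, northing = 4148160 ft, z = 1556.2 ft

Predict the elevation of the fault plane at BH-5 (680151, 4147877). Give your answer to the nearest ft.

1642 ft

Let the plane be z = a·easting + b·northing + c.
BH-3−BH-2: 629a + 343b = −187;  BH-4−BH-2: −142a + 254b = 85.4.
Solving gives a = −0.36834779, b = 0.13029376.
Then c = 1470.8 − a·680625 − b·4147906 = −288268.74.
At (680151, 4147877): z = −250532.1 + 540442.5 − 288268.74 = 1641.6 ft.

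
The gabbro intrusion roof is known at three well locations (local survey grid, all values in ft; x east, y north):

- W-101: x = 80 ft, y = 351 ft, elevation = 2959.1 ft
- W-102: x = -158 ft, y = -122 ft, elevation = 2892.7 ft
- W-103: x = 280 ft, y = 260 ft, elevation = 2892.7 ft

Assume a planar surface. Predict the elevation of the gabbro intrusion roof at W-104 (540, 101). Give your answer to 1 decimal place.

2796.2 ft

Two edge vectors: W-101→W-102 = (-238, -473, -66.4), W-101→W-103 = (200, -91, -66.4).
Normal n = (W-101→W-102) × (W-101→W-103) = (25364.8, -29083.2, 116258).
So ∂z/∂x = −n_x/n_z = −0.21818 and ∂z/∂y = −n_y/n_z = 0.25016.
Intercept c from W-101: 2959.1 + 17.45 − 87.81 = 2888.75.
At (540, 101): z = −117.8 + 25.3 + 2888.75 = 2796.2 ft.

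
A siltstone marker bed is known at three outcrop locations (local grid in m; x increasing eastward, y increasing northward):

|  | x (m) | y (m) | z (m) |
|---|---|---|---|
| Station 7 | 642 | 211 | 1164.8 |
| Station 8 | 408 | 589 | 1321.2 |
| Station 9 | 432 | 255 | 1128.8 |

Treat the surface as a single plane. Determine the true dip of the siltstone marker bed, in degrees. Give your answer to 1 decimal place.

33.7°

Let the plane be z = a·x + b·y + c.
Station 8−Station 7: −234a + 378b = 156.4;  Station 9−Station 7: −210a + 44b = −36.
Solving gives a = 0.29659, b = 0.59736.
Gradient magnitude |∇z| = √(a² + b²) = √(0.08797 + 0.35684) = 0.66694.
True dip = arctan(0.66694) = 33.7°, dipping toward SSW (azimuth ≈ 206°).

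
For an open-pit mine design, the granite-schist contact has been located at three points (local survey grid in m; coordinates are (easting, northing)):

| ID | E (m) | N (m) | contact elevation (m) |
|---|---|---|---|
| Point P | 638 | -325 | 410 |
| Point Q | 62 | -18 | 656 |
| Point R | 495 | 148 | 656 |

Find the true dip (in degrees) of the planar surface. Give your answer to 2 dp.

26.53°

Two edge vectors: Point P→Point Q = (-576, 307, 246), Point P→Point R = (-143, 473, 246).
Normal n = (Point P→Point Q) × (Point P→Point R) = (-40836, 106518, -228547).
So ∂z/∂E = −n_x/n_z = −0.17868 and ∂z/∂N = −n_y/n_z = 0.46607.
Gradient magnitude |∇z| = √(a² + b²) = √(0.03193 + 0.21722) = 0.49914.
True dip = arctan(0.49914) = 26.53°, dipping toward SSE (azimuth ≈ 159°).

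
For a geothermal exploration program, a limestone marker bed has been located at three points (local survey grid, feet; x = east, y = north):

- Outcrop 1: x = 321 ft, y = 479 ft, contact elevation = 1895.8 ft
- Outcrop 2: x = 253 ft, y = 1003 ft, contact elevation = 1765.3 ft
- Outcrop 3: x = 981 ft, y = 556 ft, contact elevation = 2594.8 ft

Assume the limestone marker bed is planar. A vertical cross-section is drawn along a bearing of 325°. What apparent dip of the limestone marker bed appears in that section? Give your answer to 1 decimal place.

Let the plane be z = a·x + b·y + c.
Outcrop 2−Outcrop 1: −68a + 524b = −130.5;  Outcrop 3−Outcrop 1: 660a + 77b = 699.
Solving gives a = 1.07192, b = −0.10994.
Unit vector along 325° is (sin 325°, cos 325°) = (-0.5736, 0.8192).
Slope in that direction = a·(-0.5736) + b·(0.8192) = −0.70489.
Apparent dip = arctan|0.70489| = 35.2° (true dip is 47.1°, so apparent ≤ true as expected).

35.2°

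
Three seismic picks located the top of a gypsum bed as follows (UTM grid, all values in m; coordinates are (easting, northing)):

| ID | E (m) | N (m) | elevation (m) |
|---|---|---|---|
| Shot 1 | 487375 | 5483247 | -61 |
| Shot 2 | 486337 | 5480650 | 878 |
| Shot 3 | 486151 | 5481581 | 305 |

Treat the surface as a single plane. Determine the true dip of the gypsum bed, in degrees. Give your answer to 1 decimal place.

Let the plane be z = a·E + b·N + c.
Shot 2−Shot 1: −1038a − 2597b = 939;  Shot 3−Shot 1: −1224a − 1666b = 366.
Solving gives a = 0.42353, b = −0.53085.
Gradient magnitude |∇z| = √(a² + b²) = √(0.17938 + 0.28180) = 0.67910.
True dip = arctan(0.67910) = 34.2°, dipping toward NW (azimuth ≈ 321°).

34.2°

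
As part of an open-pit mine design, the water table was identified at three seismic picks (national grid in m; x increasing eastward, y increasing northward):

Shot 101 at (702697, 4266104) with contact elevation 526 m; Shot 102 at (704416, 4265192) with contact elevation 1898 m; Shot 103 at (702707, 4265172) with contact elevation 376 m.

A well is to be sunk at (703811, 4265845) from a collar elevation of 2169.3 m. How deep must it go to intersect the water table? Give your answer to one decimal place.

Two edge vectors: Shot 101→Shot 102 = (1719, -912, 1372), Shot 101→Shot 103 = (10, -932, -150).
Normal n = (Shot 101→Shot 102) × (Shot 101→Shot 103) = (1415504, 271570, -1592988).
So ∂z/∂x = −n_x/n_z = 0.888584220 and ∂z/∂y = −n_y/n_z = 0.170478371.
Intercept c from Shot 101: 526 − 624405.47 − 727278.46 = −1351157.93.
At (703811, 4265845): z_contact = 625395.35 + 727234.31 − 1351157.93 = 1471.73 m.
Depth below ground = 2169.3 − 1471.73 = 697.6 m.

697.6 m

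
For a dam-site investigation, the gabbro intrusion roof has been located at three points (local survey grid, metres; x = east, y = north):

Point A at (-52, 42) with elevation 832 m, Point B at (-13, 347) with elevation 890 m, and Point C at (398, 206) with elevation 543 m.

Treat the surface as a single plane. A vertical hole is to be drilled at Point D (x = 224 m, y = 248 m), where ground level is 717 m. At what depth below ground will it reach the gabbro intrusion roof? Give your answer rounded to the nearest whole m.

Let the plane be z = a·x + b·y + c.
Point B−Point A: 39a + 305b = 58;  Point C−Point A: 450a + 164b = −289.
Solving gives a = −0.74631, b = 0.28559.
Then c = 832 − a·-52 − b·42 = 781.20.
At (224, 248): z_contact = −167.2 + 70.8 + 781.20 = 684.9 m.
Depth below ground = 717 − 684.9 = 32 m.

32 m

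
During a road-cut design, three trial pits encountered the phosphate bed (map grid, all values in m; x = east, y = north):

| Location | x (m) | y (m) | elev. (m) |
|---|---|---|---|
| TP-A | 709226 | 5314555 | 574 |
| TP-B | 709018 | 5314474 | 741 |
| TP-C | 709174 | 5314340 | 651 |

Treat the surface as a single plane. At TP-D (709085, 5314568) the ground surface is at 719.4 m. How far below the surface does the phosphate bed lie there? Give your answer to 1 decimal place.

44.5 m

Two edge vectors: TP-A→TP-B = (-208, -81, 167), TP-A→TP-C = (-52, -215, 77).
Normal n = (TP-A→TP-B) × (TP-A→TP-C) = (29668, 7332, 40508).
So ∂z/∂x = −n_x/n_z = −0.732398539 and ∂z/∂y = −n_y/n_z = −0.181001284.
Intercept c from TP-A: 574 + 519436.09 + 961941.28 = 1481951.36.
At (709085, 5314568): z_contact = −519332.82 − 961943.63 + 1481951.36 = 674.92 m.
Depth below ground = 719.4 − 674.92 = 44.5 m.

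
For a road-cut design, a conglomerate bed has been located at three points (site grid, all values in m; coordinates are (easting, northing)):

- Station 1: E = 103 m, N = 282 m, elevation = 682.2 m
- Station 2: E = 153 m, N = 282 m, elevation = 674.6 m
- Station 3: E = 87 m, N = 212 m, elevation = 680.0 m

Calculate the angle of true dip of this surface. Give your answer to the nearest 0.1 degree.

Two edge vectors: Station 1→Station 2 = (50, 0, -7.6), Station 1→Station 3 = (-16, -70, -2.2).
Normal n = (Station 1→Station 2) × (Station 1→Station 3) = (-532, 231.6, -3500).
So ∂z/∂E = −n_x/n_z = −0.15200 and ∂z/∂N = −n_y/n_z = 0.06617.
Gradient magnitude |∇z| = √(a² + b²) = √(0.02310 + 0.00438) = 0.16578.
True dip = arctan(0.16578) = 9.4°, dipping toward ESE (azimuth ≈ 114°).

9.4°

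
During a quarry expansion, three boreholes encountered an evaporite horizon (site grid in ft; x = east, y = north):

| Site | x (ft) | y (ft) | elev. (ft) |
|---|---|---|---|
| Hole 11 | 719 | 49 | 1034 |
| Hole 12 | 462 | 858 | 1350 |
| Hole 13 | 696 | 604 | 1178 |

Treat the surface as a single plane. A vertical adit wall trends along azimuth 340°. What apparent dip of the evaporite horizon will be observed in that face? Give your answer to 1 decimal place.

Let the plane be z = a·x + b·y + c.
Hole 12−Hole 11: −257a + 809b = 316;  Hole 13−Hole 11: −23a + 555b = 144.
Solving gives a = −0.47476, b = 0.23978.
Unit vector along 340° is (sin 340°, cos 340°) = (-0.3420, 0.9397).
Slope in that direction = a·(-0.3420) + b·(0.9397) = 0.38770.
Apparent dip = arctan|0.38770| = 21.2° (true dip is 28.0°, so apparent ≤ true as expected).

21.2°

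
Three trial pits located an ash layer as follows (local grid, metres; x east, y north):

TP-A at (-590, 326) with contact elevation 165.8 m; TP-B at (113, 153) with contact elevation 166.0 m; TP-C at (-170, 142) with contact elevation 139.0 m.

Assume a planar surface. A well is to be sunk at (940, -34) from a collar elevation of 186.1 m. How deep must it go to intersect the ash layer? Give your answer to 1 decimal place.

Two edge vectors: TP-A→TP-B = (703, -173, 0.2), TP-A→TP-C = (420, -184, -26.8).
Normal n = (TP-A→TP-B) × (TP-A→TP-C) = (4673.2, 18924.4, -56692).
So ∂z/∂x = −n_x/n_z = 0.08243 and ∂z/∂y = −n_y/n_z = 0.33381.
Intercept c from TP-A: 165.8 + 48.63 − 108.82 = 105.61.
At (940, -34): z_contact = 77.49 − 11.35 + 105.61 = 171.75 m.
Depth below ground = 186.1 − 171.75 = 14.4 m.

14.4 m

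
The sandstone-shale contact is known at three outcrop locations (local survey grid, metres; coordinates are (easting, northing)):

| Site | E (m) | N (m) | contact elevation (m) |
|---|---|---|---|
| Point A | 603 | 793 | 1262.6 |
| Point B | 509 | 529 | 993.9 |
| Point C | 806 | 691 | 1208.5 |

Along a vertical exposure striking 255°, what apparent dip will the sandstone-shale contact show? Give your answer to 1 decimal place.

24.0°

Two edge vectors: Point A→Point B = (-94, -264, -268.7), Point A→Point C = (203, -102, -54.1).
Normal n = (Point A→Point B) × (Point A→Point C) = (-13125, -59631.5, 63180).
So ∂z/∂E = −n_x/n_z = 0.20774 and ∂z/∂N = −n_y/n_z = 0.94384.
Unit vector along 255° is (sin 255°, cos 255°) = (-0.9659, -0.2588).
Slope in that direction = a·(-0.9659) + b·(-0.2588) = −0.44494.
Apparent dip = arctan|0.44494| = 24.0° (true dip is 44.0°, so apparent ≤ true as expected).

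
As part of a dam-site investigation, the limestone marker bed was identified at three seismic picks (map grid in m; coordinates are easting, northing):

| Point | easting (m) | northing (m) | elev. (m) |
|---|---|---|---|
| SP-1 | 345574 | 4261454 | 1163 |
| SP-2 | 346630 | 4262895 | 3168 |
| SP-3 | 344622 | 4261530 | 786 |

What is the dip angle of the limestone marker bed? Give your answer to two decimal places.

48.88°

Let the plane be z = a·easting + b·northing + c.
SP-2−SP-1: 1056a + 1441b = 2005;  SP-3−SP-1: −952a + 76b = −377.
Solving gives a = 0.47906, b = 1.04033.
Gradient magnitude |∇z| = √(a² + b²) = √(0.22950 + 1.08228) = 1.14533.
True dip = arctan(1.14533) = 48.88°, dipping toward SSW (azimuth ≈ 205°).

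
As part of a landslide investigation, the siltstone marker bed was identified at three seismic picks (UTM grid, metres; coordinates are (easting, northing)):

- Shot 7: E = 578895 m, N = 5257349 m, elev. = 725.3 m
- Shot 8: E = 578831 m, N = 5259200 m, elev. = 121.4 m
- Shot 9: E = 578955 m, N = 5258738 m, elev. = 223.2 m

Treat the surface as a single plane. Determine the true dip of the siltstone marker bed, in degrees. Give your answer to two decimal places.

Two edge vectors: Shot 7→Shot 8 = (-64, 1851, -603.9), Shot 7→Shot 9 = (60, 1389, -502.1).
Normal n = (Shot 7→Shot 8) × (Shot 7→Shot 9) = (-90570, -68368.4, -199956).
So ∂z/∂E = −n_x/n_z = −0.45295 and ∂z/∂N = −n_y/n_z = −0.34192.
Gradient magnitude |∇z| = √(a² + b²) = √(0.20516 + 0.11691) = 0.56751.
True dip = arctan(0.56751) = 29.58°, dipping toward NE (azimuth ≈ 053°).

29.58°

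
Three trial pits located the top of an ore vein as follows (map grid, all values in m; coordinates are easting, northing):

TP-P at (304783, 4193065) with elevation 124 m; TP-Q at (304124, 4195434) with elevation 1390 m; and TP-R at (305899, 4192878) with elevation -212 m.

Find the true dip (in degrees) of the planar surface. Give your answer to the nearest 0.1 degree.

27.6°

Two edge vectors: TP-P→TP-Q = (-659, 2369, 1266), TP-P→TP-R = (1116, -187, -336).
Normal n = (TP-P→TP-Q) × (TP-P→TP-R) = (-559242, 1191432, -2520571).
So ∂z/∂easting = −n_x/n_z = −0.22187 and ∂z/∂northing = −n_y/n_z = 0.47268.
Gradient magnitude |∇z| = √(a² + b²) = √(0.04923 + 0.22343) = 0.52217.
True dip = arctan(0.52217) = 27.6°, dipping toward SSE (azimuth ≈ 155°).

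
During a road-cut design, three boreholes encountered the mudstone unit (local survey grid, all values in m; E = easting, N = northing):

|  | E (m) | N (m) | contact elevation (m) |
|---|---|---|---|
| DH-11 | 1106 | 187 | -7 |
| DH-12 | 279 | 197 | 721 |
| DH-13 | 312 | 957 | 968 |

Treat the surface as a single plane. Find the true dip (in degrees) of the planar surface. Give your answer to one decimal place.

Two edge vectors: DH-11→DH-12 = (-827, 10, 728), DH-11→DH-13 = (-794, 770, 975).
Normal n = (DH-11→DH-12) × (DH-11→DH-13) = (-550810, 228293, -628850).
So ∂z/∂E = −n_x/n_z = −0.87590 and ∂z/∂N = −n_y/n_z = 0.36303.
Gradient magnitude |∇z| = √(a² + b²) = √(0.76720 + 0.13179) = 0.94815.
True dip = arctan(0.94815) = 43.5°, dipping toward ESE (azimuth ≈ 113°).

43.5°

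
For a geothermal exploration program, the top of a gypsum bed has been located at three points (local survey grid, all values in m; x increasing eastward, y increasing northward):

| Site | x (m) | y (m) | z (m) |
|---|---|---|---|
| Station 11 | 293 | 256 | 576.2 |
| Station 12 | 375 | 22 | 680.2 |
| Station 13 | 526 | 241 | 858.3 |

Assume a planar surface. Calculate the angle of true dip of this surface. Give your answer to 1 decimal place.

Two edge vectors: Station 11→Station 12 = (82, -234, 104), Station 11→Station 13 = (233, -15, 282.1).
Normal n = (Station 11→Station 12) × (Station 11→Station 13) = (-64451.4, 1099.8, 53292).
So ∂z/∂x = −n_x/n_z = 1.20940 and ∂z/∂y = −n_y/n_z = −0.02064.
Gradient magnitude |∇z| = √(a² + b²) = √(1.46265 + 0.00043) = 1.20958.
True dip = arctan(1.20958) = 50.4°, dipping toward W (azimuth ≈ 271°).

50.4°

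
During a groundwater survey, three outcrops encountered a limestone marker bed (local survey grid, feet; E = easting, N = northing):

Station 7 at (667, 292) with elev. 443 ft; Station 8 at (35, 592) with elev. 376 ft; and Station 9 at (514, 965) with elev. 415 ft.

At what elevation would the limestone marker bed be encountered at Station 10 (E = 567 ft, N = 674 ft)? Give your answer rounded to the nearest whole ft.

426 ft

Two edge vectors: Station 7→Station 8 = (-632, 300, -67), Station 7→Station 9 = (-153, 673, -28).
Normal n = (Station 7→Station 8) × (Station 7→Station 9) = (36691, -7445, -379436).
So ∂z/∂E = −n_x/n_z = 0.09670 and ∂z/∂N = −n_y/n_z = −0.01962.
Intercept c from Station 7: 443 − 64.50 + 5.73 = 384.23.
At (567, 674): z = 54.8 − 13.2 + 384.23 = 425.8 ft.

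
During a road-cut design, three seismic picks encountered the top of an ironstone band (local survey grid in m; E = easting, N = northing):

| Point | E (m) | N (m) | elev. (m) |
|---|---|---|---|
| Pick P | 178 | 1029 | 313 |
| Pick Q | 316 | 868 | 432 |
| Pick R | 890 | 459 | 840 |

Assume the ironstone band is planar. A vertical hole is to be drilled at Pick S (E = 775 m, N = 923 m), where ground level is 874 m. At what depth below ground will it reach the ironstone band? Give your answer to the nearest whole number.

243 m

Two edge vectors: Pick P→Pick Q = (138, -161, 119), Pick P→Pick R = (712, -570, 527).
Normal n = (Pick P→Pick Q) × (Pick P→Pick R) = (-17017, 12002, 35972).
So ∂z/∂E = −n_x/n_z = 0.47306 and ∂z/∂N = −n_y/n_z = −0.33365.
Intercept c from Pick P: 313 − 84.21 + 343.32 = 572.12.
At (775, 923): z_contact = 366.6 − 308.0 + 572.12 = 630.8 m.
Depth below ground = 874 − 630.8 = 243 m.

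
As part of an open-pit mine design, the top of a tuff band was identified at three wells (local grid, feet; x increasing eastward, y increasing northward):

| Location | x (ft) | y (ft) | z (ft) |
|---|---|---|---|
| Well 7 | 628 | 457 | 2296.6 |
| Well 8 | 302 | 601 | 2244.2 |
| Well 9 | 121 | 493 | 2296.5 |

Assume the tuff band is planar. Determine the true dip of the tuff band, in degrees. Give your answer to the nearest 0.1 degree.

23.5°

Let the plane be z = a·x + b·y + c.
Well 8−Well 7: −326a + 144b = −52.4;  Well 9−Well 7: −507a + 36b = −0.1.
Solving gives a = −0.03055, b = −0.43306.
Gradient magnitude |∇z| = √(a² + b²) = √(0.00093 + 0.18754) = 0.43413.
True dip = arctan(0.43413) = 23.5°, dipping toward N (azimuth ≈ 004°).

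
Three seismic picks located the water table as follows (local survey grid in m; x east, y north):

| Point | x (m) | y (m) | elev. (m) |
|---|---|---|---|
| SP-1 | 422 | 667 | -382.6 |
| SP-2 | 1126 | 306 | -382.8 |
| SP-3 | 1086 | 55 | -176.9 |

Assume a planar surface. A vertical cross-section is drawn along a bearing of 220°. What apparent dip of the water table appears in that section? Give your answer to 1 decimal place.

39.7°

Two edge vectors: SP-1→SP-2 = (704, -361, -0.2), SP-1→SP-3 = (664, -612, 205.7).
Normal n = (SP-1→SP-2) × (SP-1→SP-3) = (-74380.1, -144945.6, -191144).
So ∂z/∂x = −n_x/n_z = −0.38913 and ∂z/∂y = −n_y/n_z = −0.75831.
Unit vector along 220° is (sin 220°, cos 220°) = (-0.6428, -0.7660).
Slope in that direction = a·(-0.6428) + b·(-0.7660) = 0.83102.
Apparent dip = arctan|0.83102| = 39.7° (true dip is 40.4°, so apparent ≤ true as expected).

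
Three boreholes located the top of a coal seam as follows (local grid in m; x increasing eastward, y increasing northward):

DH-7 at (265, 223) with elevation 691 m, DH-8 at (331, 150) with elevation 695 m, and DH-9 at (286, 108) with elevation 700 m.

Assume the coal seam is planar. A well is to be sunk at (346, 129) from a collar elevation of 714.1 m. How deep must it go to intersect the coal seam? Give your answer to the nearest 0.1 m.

Let the plane be z = a·x + b·y + c.
DH-8−DH-7: 66a − 73b = 4;  DH-9−DH-7: 21a − 115b = 9.
Solving gives a = −0.03252, b = −0.08420.
Then c = 691 − a·265 − b·223 = 718.40.
At (346, 129): z_contact = −11.25 − 10.86 + 718.40 = 696.28 m.
Depth below ground = 714.1 − 696.28 = 17.8 m.

17.8 m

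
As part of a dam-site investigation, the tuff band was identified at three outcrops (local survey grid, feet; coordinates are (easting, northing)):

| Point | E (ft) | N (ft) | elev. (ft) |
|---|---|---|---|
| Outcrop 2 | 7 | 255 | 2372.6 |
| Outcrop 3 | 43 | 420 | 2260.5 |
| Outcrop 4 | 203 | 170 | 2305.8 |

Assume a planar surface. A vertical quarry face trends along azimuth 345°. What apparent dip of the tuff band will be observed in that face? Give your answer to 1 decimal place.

Two edge vectors: Outcrop 2→Outcrop 3 = (36, 165, -112.1), Outcrop 2→Outcrop 4 = (196, -85, -66.8).
Normal n = (Outcrop 2→Outcrop 3) × (Outcrop 2→Outcrop 4) = (-20550.5, -19566.8, -35400).
So ∂z/∂E = −n_x/n_z = −0.58052 and ∂z/∂N = −n_y/n_z = −0.55273.
Unit vector along 345° is (sin 345°, cos 345°) = (-0.2588, 0.9659).
Slope in that direction = a·(-0.2588) + b·(0.9659) = −0.38365.
Apparent dip = arctan|0.38365| = 21.0° (true dip is 38.7°, so apparent ≤ true as expected).

21.0°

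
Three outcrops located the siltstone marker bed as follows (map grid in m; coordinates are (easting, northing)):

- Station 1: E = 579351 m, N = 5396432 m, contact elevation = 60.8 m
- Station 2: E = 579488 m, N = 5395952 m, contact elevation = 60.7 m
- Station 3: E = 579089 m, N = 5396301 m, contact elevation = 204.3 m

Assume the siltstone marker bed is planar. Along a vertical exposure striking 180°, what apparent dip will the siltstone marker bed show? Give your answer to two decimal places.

7.78°

Let the plane be z = a·E + b·N + c.
Station 2−Station 1: 137a − 480b = −0.1;  Station 3−Station 1: −262a − 131b = 143.5.
Solving gives a = −0.47940, b = −0.13662.
Unit vector along 180° is (sin 180°, cos 180°) = (0.0000, -1.0000).
Slope in that direction = a·(0.0000) + b·(-1.0000) = 0.13662.
Apparent dip = arctan|0.13662| = 7.78° (true dip is 26.5°, so apparent ≤ true as expected).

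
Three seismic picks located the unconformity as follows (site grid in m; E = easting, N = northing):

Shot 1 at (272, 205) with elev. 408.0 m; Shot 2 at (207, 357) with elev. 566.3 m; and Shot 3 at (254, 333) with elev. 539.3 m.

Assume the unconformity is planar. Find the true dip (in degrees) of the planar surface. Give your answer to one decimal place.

Two edge vectors: Shot 1→Shot 2 = (-65, 152, 158.3), Shot 1→Shot 3 = (-18, 128, 131.3).
Normal n = (Shot 1→Shot 2) × (Shot 1→Shot 3) = (-304.8, 5685.1, -5584).
So ∂z/∂E = −n_x/n_z = −0.05458 and ∂z/∂N = −n_y/n_z = 1.01811.
Gradient magnitude |∇z| = √(a² + b²) = √(0.00298 + 1.03654) = 1.01957.
True dip = arctan(1.01957) = 45.6°, dipping toward S (azimuth ≈ 177°).

45.6°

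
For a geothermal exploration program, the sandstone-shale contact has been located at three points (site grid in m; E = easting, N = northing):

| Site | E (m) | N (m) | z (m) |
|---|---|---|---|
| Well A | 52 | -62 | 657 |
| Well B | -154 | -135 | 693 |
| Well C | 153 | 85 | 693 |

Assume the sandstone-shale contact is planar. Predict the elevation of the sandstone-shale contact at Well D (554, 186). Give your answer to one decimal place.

Two edge vectors: Well A→Well B = (-206, -73, 36), Well A→Well C = (101, 147, 36).
Normal n = (Well A→Well B) × (Well A→Well C) = (-7920, 11052, -22909).
So ∂z/∂E = −n_x/n_z = −0.34572 and ∂z/∂N = −n_y/n_z = 0.48243.
Intercept c from Well A: 657 + 17.98 + 29.91 = 704.89.
At (554, 186): z = −191.5 + 89.7 + 704.89 = 603.1 m.

603.1 m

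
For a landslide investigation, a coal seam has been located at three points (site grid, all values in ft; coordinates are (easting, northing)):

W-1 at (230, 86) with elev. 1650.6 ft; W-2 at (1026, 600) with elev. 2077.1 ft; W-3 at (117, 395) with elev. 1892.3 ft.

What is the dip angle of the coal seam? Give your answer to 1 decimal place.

Two edge vectors: W-1→W-2 = (796, 514, 426.5), W-1→W-3 = (-113, 309, 241.7).
Normal n = (W-1→W-2) × (W-1→W-3) = (-7554.7, -240587.7, 304046).
So ∂z/∂E = −n_x/n_z = 0.02485 and ∂z/∂N = −n_y/n_z = 0.79129.
Gradient magnitude |∇z| = √(a² + b²) = √(0.00062 + 0.62614) = 0.79168.
True dip = arctan(0.79168) = 38.4°, dipping toward S (azimuth ≈ 182°).

38.4°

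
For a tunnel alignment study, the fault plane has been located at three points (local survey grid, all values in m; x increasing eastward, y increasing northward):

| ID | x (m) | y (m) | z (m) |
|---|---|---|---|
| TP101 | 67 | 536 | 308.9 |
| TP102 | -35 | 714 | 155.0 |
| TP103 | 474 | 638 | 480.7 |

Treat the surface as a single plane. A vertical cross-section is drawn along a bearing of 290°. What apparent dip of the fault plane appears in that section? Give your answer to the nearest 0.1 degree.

Two edge vectors: TP101→TP102 = (-102, 178, -153.9), TP101→TP103 = (407, 102, 171.8).
Normal n = (TP101→TP102) × (TP101→TP103) = (46278.2, -45113.7, -82850).
So ∂z/∂x = −n_x/n_z = 0.55858 and ∂z/∂y = −n_y/n_z = −0.54452.
Unit vector along 290° is (sin 290°, cos 290°) = (-0.9397, 0.3420).
Slope in that direction = a·(-0.9397) + b·(0.3420) = −0.71113.
Apparent dip = arctan|0.71113| = 35.4° (true dip is 38.0°, so apparent ≤ true as expected).

35.4°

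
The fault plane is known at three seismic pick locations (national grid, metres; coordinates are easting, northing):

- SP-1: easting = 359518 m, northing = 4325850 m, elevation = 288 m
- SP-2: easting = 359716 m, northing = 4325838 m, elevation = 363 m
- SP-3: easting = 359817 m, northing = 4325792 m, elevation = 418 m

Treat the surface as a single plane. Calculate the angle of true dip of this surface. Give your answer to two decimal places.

28.76°

Two edge vectors: SP-1→SP-2 = (198, -12, 75), SP-1→SP-3 = (299, -58, 130).
Normal n = (SP-1→SP-2) × (SP-1→SP-3) = (2790, -3315, -7896).
So ∂z/∂easting = −n_x/n_z = 0.35334 and ∂z/∂northing = −n_y/n_z = −0.41983.
Gradient magnitude |∇z| = √(a² + b²) = √(0.12485 + 0.17626) = 0.54874.
True dip = arctan(0.54874) = 28.76°, dipping toward NW (azimuth ≈ 320°).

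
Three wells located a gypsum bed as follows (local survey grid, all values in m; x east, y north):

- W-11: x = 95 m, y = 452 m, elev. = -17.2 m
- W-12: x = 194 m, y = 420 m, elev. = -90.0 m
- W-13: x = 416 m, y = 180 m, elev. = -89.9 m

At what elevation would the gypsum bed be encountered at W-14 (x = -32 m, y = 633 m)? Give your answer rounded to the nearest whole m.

-60 m

Two edge vectors: W-11→W-12 = (99, -32, -72.8), W-11→W-13 = (321, -272, -72.7).
Normal n = (W-11→W-12) × (W-11→W-13) = (-17475.2, -16171.5, -16656).
So ∂z/∂x = −n_x/n_z = −1.04918 and ∂z/∂y = −n_y/n_z = −0.97091.
Intercept c from W-11: -17.2 + 99.67 + 438.85 = 521.32.
At (-32, 633): z = 33.6 − 614.6 + 521.32 = -59.7 m.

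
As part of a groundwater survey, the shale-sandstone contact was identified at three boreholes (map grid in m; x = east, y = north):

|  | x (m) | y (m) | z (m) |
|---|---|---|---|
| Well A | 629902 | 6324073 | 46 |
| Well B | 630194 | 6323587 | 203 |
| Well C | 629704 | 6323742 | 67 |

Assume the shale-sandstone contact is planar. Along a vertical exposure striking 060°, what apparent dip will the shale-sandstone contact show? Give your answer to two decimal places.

5.20°

Let the plane be z = a·x + b·y + c.
Well B−Well A: 292a − 486b = 157;  Well C−Well A: −198a − 331b = 21.
Solving gives a = 0.21651, b = −0.19296.
Unit vector along 060° is (sin 60°, cos 60°) = (0.8660, 0.5000).
Slope in that direction = a·(0.8660) + b·(0.5000) = 0.09103.
Apparent dip = arctan|0.09103| = 5.20° (true dip is 16.2°, so apparent ≤ true as expected).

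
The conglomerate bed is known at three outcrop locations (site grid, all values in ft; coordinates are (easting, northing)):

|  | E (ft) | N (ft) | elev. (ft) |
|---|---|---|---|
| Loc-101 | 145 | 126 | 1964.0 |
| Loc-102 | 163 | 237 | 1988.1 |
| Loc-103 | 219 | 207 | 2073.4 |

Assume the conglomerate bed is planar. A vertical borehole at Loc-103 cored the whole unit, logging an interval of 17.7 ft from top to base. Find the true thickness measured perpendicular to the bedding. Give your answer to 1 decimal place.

9.8 ft

Let the plane be z = a·E + b·N + c.
Loc-102−Loc-101: 18a + 111b = 24.1;  Loc-103−Loc-101: 74a + 81b = 109.4.
Solving gives a = 1.50848, b = −0.02750.
|∇z| = √(a²+b²) = 1.50873, so dip δ = arctan(1.50873) = 56.46°.
True thickness = vertical thickness × cos δ = 17.7 × cos 56.46° = 9.8 ft.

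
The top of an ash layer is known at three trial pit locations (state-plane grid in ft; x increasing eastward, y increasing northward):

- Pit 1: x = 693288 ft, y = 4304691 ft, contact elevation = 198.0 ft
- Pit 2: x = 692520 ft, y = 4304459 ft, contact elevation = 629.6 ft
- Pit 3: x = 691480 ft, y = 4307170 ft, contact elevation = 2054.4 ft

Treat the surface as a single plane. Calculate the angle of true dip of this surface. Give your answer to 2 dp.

Two edge vectors: Pit 1→Pit 2 = (-768, -232, 431.6), Pit 1→Pit 3 = (-1808, 2479, 1856.4).
Normal n = (Pit 1→Pit 2) × (Pit 1→Pit 3) = (-1500621.2, 645382.4, -2323328).
So ∂z/∂x = −n_x/n_z = −0.64589 and ∂z/∂y = −n_y/n_z = 0.27778.
Gradient magnitude |∇z| = √(a² + b²) = √(0.41718 + 0.07716) = 0.70309.
True dip = arctan(0.70309) = 35.11°, dipping toward ESE (azimuth ≈ 113°).

35.11°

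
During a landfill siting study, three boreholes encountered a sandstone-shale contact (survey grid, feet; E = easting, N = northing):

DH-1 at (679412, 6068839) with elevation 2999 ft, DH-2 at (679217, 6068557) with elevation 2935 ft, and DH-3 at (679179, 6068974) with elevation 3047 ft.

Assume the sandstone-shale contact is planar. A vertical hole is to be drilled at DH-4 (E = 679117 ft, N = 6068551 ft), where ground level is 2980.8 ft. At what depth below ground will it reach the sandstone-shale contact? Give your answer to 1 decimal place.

Two edge vectors: DH-1→DH-2 = (-195, -282, -64), DH-1→DH-3 = (-233, 135, 48).
Normal n = (DH-1→DH-2) × (DH-1→DH-3) = (-4896, 24272, -92031).
So ∂z/∂E = −n_x/n_z = −0.053199465 and ∂z/∂N = −n_y/n_z = 0.263737219.
Intercept c from DH-1: 2999 + 36144.36 − 1600578.72 = −1561435.37.
At (679117, 6068551): z_contact = −36128.66 + 1600502.76 − 1561435.37 = 2938.74 ft.
Depth below ground = 2980.8 − 2938.74 = 42.1 ft.

42.1 ft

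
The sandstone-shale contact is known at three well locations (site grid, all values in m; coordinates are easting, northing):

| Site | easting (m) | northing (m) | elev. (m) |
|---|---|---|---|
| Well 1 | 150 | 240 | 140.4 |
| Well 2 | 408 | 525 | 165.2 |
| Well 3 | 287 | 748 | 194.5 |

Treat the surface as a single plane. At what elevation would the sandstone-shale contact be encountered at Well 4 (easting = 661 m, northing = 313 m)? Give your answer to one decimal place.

Let the plane be z = a·easting + b·northing + c.
Well 2−Well 1: 258a + 285b = 24.8;  Well 3−Well 1: 137a + 508b = 54.1.
Solving gives a = −0.03065, b = 0.11476.
Then c = 140.4 − a·150 − b·240 = 117.45.
At (661, 313): z = −20.3 + 35.9 + 117.45 = 133.1 m.

133.1 m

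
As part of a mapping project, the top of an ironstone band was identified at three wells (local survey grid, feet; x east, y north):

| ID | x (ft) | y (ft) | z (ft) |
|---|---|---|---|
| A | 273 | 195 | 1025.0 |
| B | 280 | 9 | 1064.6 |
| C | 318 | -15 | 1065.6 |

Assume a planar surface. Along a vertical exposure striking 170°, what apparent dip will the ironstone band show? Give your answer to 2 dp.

Two edge vectors: A→B = (7, -186, 39.6), A→C = (45, -210, 40.6).
Normal n = (A→B) × (A→C) = (764.4, 1497.8, 6900).
So ∂z/∂x = −n_x/n_z = −0.11078 and ∂z/∂y = −n_y/n_z = −0.21707.
Unit vector along 170° is (sin 170°, cos 170°) = (0.1736, -0.9848).
Slope in that direction = a·(0.1736) + b·(-0.9848) = 0.19454.
Apparent dip = arctan|0.19454| = 11.01° (true dip is 13.7°, so apparent ≤ true as expected).

11.01°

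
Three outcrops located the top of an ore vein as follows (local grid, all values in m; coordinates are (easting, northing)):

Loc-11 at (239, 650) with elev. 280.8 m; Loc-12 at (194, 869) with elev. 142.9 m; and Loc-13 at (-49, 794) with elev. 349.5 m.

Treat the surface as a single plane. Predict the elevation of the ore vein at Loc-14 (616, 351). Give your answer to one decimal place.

Let the plane be z = a·E + b·N + c.
Loc-12−Loc-11: −45a + 219b = −137.9;  Loc-13−Loc-11: −288a + 144b = 68.7.
Solving gives a = −0.61675, b = −0.75641.
Then c = 280.8 − a·239 − b·650 = 919.87.
At (616, 351): z = −379.9 − 265.5 + 919.87 = 274.5 m.

274.5 m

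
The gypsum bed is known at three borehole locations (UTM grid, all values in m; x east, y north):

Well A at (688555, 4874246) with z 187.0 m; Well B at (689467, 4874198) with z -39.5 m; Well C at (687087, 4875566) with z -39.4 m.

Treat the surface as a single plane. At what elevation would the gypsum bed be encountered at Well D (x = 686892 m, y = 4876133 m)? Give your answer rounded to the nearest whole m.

Two edge vectors: Well A→Well B = (912, -48, -226.5), Well A→Well C = (-1468, 1320, -226.4).
Normal n = (Well A→Well B) × (Well A→Well C) = (309847.2, 538978.8, 1133376).
So ∂z/∂x = −n_x/n_z = −0.27338430 and ∂z/∂y = −n_y/n_z = −0.47555163.
Intercept c from Well A: 187 + 188240.12 + 2317955.61 = 2506382.74.
At (686892, 4876133): z = −187785.5 − 2318853.0 + 2506382.74 = -255.7 m.

-256 m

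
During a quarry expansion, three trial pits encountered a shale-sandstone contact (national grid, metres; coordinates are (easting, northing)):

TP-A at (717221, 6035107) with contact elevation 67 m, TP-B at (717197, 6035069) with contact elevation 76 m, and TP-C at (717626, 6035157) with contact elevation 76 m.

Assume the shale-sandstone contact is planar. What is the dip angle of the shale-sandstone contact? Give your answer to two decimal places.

15.52°

Let the plane be z = a·E + b·N + c.
TP-B−TP-A: −24a − 38b = 9;  TP-C−TP-A: 405a + 50b = 9.
Solving gives a = 0.05581, b = −0.27209.
Gradient magnitude |∇z| = √(a² + b²) = √(0.00312 + 0.07403) = 0.27776.
True dip = arctan(0.27776) = 15.52°, dipping toward NNW (azimuth ≈ 348°).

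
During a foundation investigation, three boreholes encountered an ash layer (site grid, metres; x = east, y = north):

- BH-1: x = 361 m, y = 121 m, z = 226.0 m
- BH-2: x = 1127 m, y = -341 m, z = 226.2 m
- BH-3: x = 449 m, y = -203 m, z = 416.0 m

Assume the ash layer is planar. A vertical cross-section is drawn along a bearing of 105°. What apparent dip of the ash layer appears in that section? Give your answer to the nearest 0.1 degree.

Let the plane be z = a·x + b·y + c.
BH-2−BH-1: 766a − 462b = 0.2;  BH-3−BH-1: 88a − 324b = 190.
Solving gives a = −0.42267, b = −0.70122.
Unit vector along 105° is (sin 105°, cos 105°) = (0.9659, -0.2588).
Slope in that direction = a·(0.9659) + b·(-0.2588) = −0.22678.
Apparent dip = arctan|0.22678| = 12.8° (true dip is 39.3°, so apparent ≤ true as expected).

12.8°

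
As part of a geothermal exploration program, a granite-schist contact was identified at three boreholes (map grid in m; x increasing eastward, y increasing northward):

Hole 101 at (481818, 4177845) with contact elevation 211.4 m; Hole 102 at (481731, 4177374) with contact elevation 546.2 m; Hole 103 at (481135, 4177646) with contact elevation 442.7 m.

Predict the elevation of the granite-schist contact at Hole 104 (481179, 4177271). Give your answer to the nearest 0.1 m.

Two edge vectors: Hole 101→Hole 102 = (-87, -471, 334.8), Hole 101→Hole 103 = (-683, -199, 231.3).
Normal n = (Hole 101→Hole 102) × (Hole 101→Hole 103) = (-42317.1, -208545.3, -304380).
So ∂z/∂x = −n_x/n_z = −0.139027203 and ∂z/∂y = −n_y/n_z = −0.685147842.
Intercept c from Hole 101: 211.4 + 66985.81 + 2862441.48 = 2929638.69.
At (481179, 4177271): z = −66897.0 − 2862048.2 + 2929638.69 = 693.5 m.

693.5 m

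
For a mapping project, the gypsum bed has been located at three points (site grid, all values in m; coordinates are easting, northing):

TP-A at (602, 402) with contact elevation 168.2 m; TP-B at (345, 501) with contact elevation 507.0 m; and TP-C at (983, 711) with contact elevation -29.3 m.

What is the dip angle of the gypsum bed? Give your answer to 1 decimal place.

Two edge vectors: TP-A→TP-B = (-257, 99, 338.8), TP-A→TP-C = (381, 309, -197.5).
Normal n = (TP-A→TP-B) × (TP-A→TP-C) = (-124241.7, 78325.3, -117132).
So ∂z/∂easting = −n_x/n_z = −1.06070 and ∂z/∂northing = −n_y/n_z = 0.66869.
Gradient magnitude |∇z| = √(a² + b²) = √(1.12508 + 0.44715) = 1.25389.
True dip = arctan(1.25389) = 51.4°, dipping toward ESE (azimuth ≈ 122°).

51.4°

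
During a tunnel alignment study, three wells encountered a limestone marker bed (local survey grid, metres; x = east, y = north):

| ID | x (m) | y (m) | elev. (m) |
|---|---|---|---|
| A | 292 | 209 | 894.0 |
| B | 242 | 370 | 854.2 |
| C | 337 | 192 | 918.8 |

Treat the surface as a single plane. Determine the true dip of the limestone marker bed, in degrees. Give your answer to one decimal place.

27.7°

Two edge vectors: A→B = (-50, 161, -39.8), A→C = (45, -17, 24.8).
Normal n = (A→B) × (A→C) = (3316.2, -551, -6395).
So ∂z/∂x = −n_x/n_z = 0.51856 and ∂z/∂y = −n_y/n_z = −0.08616.
Gradient magnitude |∇z| = √(a² + b²) = √(0.26891 + 0.00742) = 0.52567.
True dip = arctan(0.52567) = 27.7°, dipping toward W (azimuth ≈ 279°).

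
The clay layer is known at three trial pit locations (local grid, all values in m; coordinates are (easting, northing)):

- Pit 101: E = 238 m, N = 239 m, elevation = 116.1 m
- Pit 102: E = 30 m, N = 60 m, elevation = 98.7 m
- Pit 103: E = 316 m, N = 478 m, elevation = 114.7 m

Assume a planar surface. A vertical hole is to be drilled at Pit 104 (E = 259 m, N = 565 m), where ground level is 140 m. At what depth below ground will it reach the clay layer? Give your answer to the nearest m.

36 m

Let the plane be z = a·E + b·N + c.
Pit 102−Pit 101: −208a − 179b = −17.4;  Pit 103−Pit 101: 78a + 239b = −1.4.
Solving gives a = 0.12333, b = −0.04611.
Then c = 116.1 − a·238 − b·239 = 97.77.
At (259, 565): z_contact = 31.9 − 26.1 + 97.77 = 103.7 m.
Depth below ground = 140 − 103.7 = 36 m.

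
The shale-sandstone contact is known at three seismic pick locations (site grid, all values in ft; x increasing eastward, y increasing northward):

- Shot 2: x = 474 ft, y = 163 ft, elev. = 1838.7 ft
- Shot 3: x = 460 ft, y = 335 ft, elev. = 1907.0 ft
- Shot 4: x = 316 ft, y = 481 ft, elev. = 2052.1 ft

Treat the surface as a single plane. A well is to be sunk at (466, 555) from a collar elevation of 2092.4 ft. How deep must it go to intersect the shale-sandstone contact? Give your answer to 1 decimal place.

Let the plane be z = a·x + b·y + c.
Shot 3−Shot 2: −14a + 172b = 68.3;  Shot 4−Shot 2: −158a + 318b = 213.4.
Solving gives a = −0.65945, b = 0.34342.
Then c = 1838.7 − a·474 − b·163 = 2095.30.
At (466, 555): z_contact = −307.30 + 190.60 + 2095.30 = 1978.59 ft.
Depth below ground = 2092.4 − 1978.59 = 113.8 ft.

113.8 ft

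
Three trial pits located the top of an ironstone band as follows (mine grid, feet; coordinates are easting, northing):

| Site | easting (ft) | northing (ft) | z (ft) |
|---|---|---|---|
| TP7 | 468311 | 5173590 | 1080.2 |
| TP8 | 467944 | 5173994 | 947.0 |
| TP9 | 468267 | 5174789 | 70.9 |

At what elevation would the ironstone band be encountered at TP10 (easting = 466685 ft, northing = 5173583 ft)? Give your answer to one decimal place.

2041.4 ft

Let the plane be z = a·easting + b·northing + c.
TP8−TP7: −367a + 404b = −133.2;  TP9−TP7: −44a + 1199b = −1009.3.
Solving gives a = −0.587439403, b = −0.863342230.
Then c = 1080.2 − a·468311 − b·5173590 = 4742763.26.
At (466685, 5173583): z = −274149.2 − 4466572.7 + 4742763.26 = 2041.4 ft.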